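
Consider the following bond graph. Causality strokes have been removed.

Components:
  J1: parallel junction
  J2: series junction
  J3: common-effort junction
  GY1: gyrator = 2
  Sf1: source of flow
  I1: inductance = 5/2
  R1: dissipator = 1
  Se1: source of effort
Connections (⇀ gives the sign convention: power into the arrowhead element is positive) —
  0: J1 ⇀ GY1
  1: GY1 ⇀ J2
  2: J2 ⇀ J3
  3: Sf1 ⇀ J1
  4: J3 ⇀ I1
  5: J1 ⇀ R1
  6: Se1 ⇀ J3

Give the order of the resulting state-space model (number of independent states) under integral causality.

b3 |Sf1  (Sf1 fixes flow; stroke at Sf1)
b6 |J3  (Se1: effort source, stroke at far end)
b2 |J2  (0-jn J3 has e-setter on 6)
b4 |I1  (J3 effort already set via bond 6)
b1 |GY1  (closing 1-jn rule on J2)
b0 |GY1  (GY1 both-in/both-out from 1)
b5 |J1  (J1: last free bond brings effort in)

1  (I1 all integral)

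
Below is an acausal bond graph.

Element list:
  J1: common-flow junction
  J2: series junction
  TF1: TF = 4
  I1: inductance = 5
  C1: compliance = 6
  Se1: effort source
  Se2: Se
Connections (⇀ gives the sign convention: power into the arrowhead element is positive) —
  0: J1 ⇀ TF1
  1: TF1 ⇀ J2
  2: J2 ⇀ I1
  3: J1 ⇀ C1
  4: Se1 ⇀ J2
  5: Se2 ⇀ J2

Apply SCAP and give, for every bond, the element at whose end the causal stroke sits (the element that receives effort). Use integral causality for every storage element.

#0 stroke at TF1
#1 stroke at J2
#2 stroke at I1
#3 stroke at J1
#4 stroke at J2
#5 stroke at J2

#4 |J2  (Se1 (Se) sets effort on bond)
#5 |J2  (Se2: effort source, stroke at far end)
#2 |I1  (I1 outputs flow p/I1)
#1 |J2  (J2 flow already set via bond 2)
#0 |TF1  (TF TF1: opposite of bond 1)
#3 |J1  (J1 flow already set via bond 0)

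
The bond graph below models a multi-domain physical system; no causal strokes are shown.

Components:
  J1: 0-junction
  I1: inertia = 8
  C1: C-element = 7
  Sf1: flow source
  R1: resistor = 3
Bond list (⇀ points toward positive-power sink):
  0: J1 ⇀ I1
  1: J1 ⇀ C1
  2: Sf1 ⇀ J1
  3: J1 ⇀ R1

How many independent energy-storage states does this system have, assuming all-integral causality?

2  (C1, I1 all integral)

β2 →Sf1  (Sf1 (Sf) sets flow on bond)
β0 →I1  (prefer integral on I1)
β1 →J1  (C1 outputs effort q/C1)
β3 →R1  (0-jn J1 has e-setter on 1)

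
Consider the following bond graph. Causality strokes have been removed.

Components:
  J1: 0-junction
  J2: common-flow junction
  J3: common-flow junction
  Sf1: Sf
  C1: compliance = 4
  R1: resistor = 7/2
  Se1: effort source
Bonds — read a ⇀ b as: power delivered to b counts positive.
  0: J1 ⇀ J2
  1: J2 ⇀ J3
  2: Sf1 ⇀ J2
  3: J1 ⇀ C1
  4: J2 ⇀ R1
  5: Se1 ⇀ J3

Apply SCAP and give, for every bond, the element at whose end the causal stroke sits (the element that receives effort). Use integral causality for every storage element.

b2 stroke at Sf1  (Sf1: flow source, stroke at near end)
b5 stroke at J3  (Se1 (Se) sets effort on bond)
b0 stroke at J2  (1-jn J2 has f-setter on 2)
b1 stroke at J2  (common-f at J2 fixed by 2)
b4 stroke at J2  (common-f at J2 fixed by 2)
b3 stroke at J1  (J1: last free bond brings effort in)

b0 stroke at J2
b1 stroke at J2
b2 stroke at Sf1
b3 stroke at J1
b4 stroke at J2
b5 stroke at J3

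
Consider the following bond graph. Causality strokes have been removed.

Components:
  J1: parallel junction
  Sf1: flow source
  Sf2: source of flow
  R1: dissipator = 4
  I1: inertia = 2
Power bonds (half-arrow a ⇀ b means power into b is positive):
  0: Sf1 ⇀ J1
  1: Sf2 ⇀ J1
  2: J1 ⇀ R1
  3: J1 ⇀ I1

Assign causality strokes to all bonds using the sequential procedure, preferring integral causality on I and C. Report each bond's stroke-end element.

β0 |Sf1
β1 |Sf2
β2 |J1
β3 |I1

β0 →Sf1  (Sf1 fixes flow; stroke at Sf1)
β1 →Sf2  (Sf2 fixes flow; stroke at Sf2)
β3 →I1  (prefer integral on I1)
β2 →J1  (J1: last free bond brings effort in)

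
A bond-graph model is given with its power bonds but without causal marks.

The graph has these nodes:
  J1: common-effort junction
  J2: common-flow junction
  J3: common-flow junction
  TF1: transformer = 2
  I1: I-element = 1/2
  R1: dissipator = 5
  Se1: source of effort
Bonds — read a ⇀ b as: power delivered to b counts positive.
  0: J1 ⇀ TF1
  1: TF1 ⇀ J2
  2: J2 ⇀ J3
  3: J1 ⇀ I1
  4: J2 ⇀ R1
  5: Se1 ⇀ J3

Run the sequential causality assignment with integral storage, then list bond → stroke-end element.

b5 |J3  (Se1 fixes effort; stroke away)
b2 |J2  (only one flow-in slot at J3)
b3 |I1  (prefer integral on I1)
b0 |J1  (closing 0-jn rule on J1)
b1 |TF1  (TF TF1: opposite of bond 0)
b4 |J2  (1-jn J2 has f-setter on 1)

bond 0 stroke→J1
bond 1 stroke→TF1
bond 2 stroke→J2
bond 3 stroke→I1
bond 4 stroke→J2
bond 5 stroke→J3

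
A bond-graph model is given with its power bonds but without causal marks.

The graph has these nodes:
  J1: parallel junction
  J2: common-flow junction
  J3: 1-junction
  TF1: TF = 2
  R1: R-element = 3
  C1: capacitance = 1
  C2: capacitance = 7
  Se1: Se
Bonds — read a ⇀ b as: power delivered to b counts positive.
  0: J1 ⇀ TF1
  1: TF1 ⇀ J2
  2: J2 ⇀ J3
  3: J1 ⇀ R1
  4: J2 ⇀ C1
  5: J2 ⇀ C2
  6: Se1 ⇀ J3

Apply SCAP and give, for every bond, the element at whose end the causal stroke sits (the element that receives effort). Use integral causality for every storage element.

b6 stroke at J3  (Se1: effort source, stroke at far end)
b2 stroke at J2  (J3 needs exactly one f-in)
b4 stroke at J2  (C1: C, integral causality)
b5 stroke at J2  (prefer integral on C2)
b1 stroke at TF1  (J2: last free bond brings flow in)
b0 stroke at J1  (TF TF1: opposite of bond 1)
b3 stroke at R1  (common-e at J1 fixed by 0)

bond 0 →J1
bond 1 →TF1
bond 2 →J2
bond 3 →R1
bond 4 →J2
bond 5 →J2
bond 6 →J3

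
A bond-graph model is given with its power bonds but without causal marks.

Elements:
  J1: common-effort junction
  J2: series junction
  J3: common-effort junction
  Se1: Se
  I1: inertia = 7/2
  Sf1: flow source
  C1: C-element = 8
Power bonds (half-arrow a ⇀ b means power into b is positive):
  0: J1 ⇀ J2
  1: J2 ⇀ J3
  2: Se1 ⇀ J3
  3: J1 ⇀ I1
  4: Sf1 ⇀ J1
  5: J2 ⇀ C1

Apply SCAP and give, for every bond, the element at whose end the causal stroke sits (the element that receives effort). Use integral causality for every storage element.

#2 →J3  (Se1 (Se) sets effort on bond)
#4 →Sf1  (Sf1 fixes flow; stroke at Sf1)
#1 →J2  (J3: bond 2 brought effort, rest push out)
#3 →I1  (I1: I, integral causality)
#0 →J1  (only one effort-in slot at J1)
#5 →J2  (J2 flow already set via bond 0)

bond 0 stroke→J1
bond 1 stroke→J2
bond 2 stroke→J3
bond 3 stroke→I1
bond 4 stroke→Sf1
bond 5 stroke→J2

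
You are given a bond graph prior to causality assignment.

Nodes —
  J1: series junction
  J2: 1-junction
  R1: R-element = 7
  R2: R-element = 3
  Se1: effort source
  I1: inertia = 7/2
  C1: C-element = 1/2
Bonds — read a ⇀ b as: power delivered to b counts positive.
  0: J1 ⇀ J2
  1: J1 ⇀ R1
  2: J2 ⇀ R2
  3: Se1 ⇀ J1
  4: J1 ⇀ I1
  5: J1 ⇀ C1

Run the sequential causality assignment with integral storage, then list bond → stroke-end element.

bond 0 →J1
bond 1 →J1
bond 2 →J2
bond 3 →J1
bond 4 →I1
bond 5 →J1

#3 stroke at J1  (source Se1 imposes e)
#4 stroke at I1  (I1 integral (f out))
#0 stroke at J1  (1-jn J1 has f-setter on 4)
#1 stroke at J1  (common-f at J1 fixed by 4)
#5 stroke at J1  (J1 flow already set via bond 4)
#2 stroke at J2  (J2 flow already set via bond 0)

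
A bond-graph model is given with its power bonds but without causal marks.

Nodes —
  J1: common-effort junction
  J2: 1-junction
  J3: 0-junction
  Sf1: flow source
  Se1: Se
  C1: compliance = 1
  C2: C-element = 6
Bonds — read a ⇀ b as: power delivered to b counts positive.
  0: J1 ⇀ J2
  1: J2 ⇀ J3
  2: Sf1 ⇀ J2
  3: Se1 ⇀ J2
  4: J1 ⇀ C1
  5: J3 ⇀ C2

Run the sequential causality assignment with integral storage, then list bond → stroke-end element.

β0 stroke at J2
β1 stroke at J2
β2 stroke at Sf1
β3 stroke at J2
β4 stroke at J1
β5 stroke at J3

bond 2 →Sf1  (source Sf1 imposes f)
bond 3 →J2  (source Se1 imposes e)
bond 0 →J2  (1-jn J2 has f-setter on 2)
bond 1 →J2  (common-f at J2 fixed by 2)
bond 5 →J3  (closing 0-jn rule on J3)
bond 4 →J1  (J1 needs exactly one e-in)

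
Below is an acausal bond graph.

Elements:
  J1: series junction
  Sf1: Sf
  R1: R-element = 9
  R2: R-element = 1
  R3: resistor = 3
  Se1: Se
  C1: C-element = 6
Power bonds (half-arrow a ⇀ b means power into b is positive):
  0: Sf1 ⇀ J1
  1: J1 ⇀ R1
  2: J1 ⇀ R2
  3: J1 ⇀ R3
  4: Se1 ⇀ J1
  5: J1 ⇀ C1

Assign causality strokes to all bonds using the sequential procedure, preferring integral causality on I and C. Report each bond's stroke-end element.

b0 →Sf1  (Sf1: flow source, stroke at near end)
b4 →J1  (Se1 (Se) sets effort on bond)
b1 →J1  (J1 flow already set via bond 0)
b2 →J1  (1-jn J1 has f-setter on 0)
b3 →J1  (1-jn J1 has f-setter on 0)
b5 →J1  (J1: bond 0 brought flow, rest push out)

bond 0 stroke at Sf1
bond 1 stroke at J1
bond 2 stroke at J1
bond 3 stroke at J1
bond 4 stroke at J1
bond 5 stroke at J1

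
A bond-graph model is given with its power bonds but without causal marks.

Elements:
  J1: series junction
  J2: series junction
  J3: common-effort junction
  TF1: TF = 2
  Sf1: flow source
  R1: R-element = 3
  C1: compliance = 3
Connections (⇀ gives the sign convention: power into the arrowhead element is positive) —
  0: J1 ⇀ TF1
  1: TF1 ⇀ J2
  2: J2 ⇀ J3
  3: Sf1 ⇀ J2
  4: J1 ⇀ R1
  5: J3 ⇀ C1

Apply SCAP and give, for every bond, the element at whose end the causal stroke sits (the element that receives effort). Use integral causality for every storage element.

β3 |Sf1  (Sf1 fixes flow; stroke at Sf1)
β1 |J2  (J2 flow already set via bond 3)
β2 |J2  (J2 flow already set via bond 3)
β5 |J3  (J3 needs exactly one e-in)
β0 |TF1  (through TF1, causality passes straight; one stroke at TF1)
β4 |J1  (J1 flow already set via bond 0)

#0 stroke→TF1
#1 stroke→J2
#2 stroke→J2
#3 stroke→Sf1
#4 stroke→J1
#5 stroke→J3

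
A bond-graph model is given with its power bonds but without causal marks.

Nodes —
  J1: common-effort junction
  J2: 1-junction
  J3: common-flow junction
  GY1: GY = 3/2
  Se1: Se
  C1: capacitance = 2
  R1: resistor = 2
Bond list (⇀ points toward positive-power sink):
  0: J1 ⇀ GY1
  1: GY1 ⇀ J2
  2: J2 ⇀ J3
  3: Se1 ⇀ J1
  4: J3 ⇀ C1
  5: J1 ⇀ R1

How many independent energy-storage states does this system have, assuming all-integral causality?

1  (C1 all integral)

bond 3 stroke at J1  (Se1 (Se) sets effort on bond)
bond 0 stroke at GY1  (J1 effort already set via bond 3)
bond 5 stroke at R1  (J1 effort already set via bond 3)
bond 1 stroke at GY1  (through GY1, causality inverts; strokes same side of GY1)
bond 2 stroke at J2  (J2: bond 1 brought flow, rest push out)
bond 4 stroke at J3  (1-jn J3 has f-setter on 2)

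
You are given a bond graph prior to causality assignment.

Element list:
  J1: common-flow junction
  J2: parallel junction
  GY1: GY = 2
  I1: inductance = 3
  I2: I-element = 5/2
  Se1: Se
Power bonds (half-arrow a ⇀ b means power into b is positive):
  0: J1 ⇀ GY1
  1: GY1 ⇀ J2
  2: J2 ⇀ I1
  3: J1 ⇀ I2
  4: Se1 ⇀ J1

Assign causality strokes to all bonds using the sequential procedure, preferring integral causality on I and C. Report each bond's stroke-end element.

#4 stroke at J1  (Se1: effort source, stroke at far end)
#2 stroke at I1  (I1 outputs flow p/I1)
#1 stroke at J2  (J2 needs exactly one e-in)
#0 stroke at J1  (through GY1, causality inverts; strokes same side of GY1)
#3 stroke at I2  (only one flow-in slot at J1)

bond 0 stroke at J1
bond 1 stroke at J2
bond 2 stroke at I1
bond 3 stroke at I2
bond 4 stroke at J1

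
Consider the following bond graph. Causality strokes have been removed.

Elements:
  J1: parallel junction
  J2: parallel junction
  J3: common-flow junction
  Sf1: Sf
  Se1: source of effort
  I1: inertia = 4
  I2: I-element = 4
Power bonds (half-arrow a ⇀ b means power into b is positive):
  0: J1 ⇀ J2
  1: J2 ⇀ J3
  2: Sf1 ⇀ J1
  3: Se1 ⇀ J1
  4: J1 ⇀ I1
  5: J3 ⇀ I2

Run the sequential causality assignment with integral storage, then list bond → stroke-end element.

b2 stroke at Sf1  (Sf1 fixes flow; stroke at Sf1)
b3 stroke at J1  (source Se1 imposes e)
b0 stroke at J2  (0-jn J1 has e-setter on 3)
b4 stroke at I1  (J1 effort already set via bond 3)
b1 stroke at J3  (0-jn J2 has e-setter on 0)
b5 stroke at I2  (closing 1-jn rule on J3)

β0 |J2
β1 |J3
β2 |Sf1
β3 |J1
β4 |I1
β5 |I2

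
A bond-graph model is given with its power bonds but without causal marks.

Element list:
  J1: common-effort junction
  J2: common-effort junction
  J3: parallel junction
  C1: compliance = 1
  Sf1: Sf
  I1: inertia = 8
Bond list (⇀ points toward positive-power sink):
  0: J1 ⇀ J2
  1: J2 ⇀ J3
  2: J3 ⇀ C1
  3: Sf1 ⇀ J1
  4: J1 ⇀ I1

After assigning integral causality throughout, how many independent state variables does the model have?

#3 stroke at Sf1  (Sf1 fixes flow; stroke at Sf1)
#2 stroke at J3  (C1 integral (e out))
#1 stroke at J2  (common-e at J3 fixed by 2)
#0 stroke at J1  (J2: bond 1 brought effort, rest push out)
#4 stroke at I1  (common-e at J1 fixed by 0)

2  (C1, I1 all integral)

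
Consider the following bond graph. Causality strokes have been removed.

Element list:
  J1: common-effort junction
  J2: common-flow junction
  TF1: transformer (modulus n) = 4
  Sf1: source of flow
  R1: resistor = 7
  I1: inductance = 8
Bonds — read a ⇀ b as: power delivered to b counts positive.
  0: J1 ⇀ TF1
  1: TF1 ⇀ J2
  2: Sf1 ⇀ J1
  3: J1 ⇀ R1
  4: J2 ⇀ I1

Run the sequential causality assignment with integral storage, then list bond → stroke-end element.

β0 stroke at TF1
β1 stroke at J2
β2 stroke at Sf1
β3 stroke at J1
β4 stroke at I1

β2 →Sf1  (Sf1 (Sf) sets flow on bond)
β4 →I1  (I1: I, integral causality)
β1 →J2  (J2 flow already set via bond 4)
β0 →TF1  (TF TF1: opposite of bond 1)
β3 →J1  (only one effort-in slot at J1)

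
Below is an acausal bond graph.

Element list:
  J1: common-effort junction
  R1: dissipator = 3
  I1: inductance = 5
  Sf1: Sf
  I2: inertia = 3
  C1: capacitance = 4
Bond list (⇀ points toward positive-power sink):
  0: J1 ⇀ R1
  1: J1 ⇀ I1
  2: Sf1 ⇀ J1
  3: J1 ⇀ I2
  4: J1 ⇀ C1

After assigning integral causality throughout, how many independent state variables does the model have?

bond 2 →Sf1  (source Sf1 imposes f)
bond 1 →I1  (I1: I, integral causality)
bond 3 →I2  (prefer integral on I2)
bond 4 →J1  (C1 integral (e out))
bond 0 →R1  (J1: bond 4 brought effort, rest push out)

3  (C1, I1, I2 all integral)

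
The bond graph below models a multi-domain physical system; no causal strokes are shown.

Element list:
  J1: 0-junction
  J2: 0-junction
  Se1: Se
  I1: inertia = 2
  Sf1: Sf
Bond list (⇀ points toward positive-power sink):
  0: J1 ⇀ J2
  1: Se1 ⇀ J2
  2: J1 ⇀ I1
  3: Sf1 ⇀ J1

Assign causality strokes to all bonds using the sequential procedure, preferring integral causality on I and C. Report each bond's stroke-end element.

bond 0 →J1
bond 1 →J2
bond 2 →I1
bond 3 →Sf1

bond 1 →J2  (Se1 fixes effort; stroke away)
bond 3 →Sf1  (Sf1 fixes flow; stroke at Sf1)
bond 0 →J1  (J2 effort already set via bond 1)
bond 2 →I1  (J1 effort already set via bond 0)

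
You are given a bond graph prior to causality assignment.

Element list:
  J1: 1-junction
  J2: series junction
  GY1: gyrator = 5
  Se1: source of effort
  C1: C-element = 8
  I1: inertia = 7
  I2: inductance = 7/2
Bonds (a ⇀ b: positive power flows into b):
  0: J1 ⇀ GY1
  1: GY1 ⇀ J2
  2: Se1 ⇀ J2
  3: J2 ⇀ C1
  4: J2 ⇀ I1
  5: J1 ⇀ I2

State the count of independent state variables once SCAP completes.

3  (C1, I1, I2 all integral)

b2 stroke→J2  (Se1: effort source, stroke at far end)
b3 stroke→J2  (prefer integral on C1)
b4 stroke→I1  (prefer integral on I1)
b1 stroke→J2  (1-jn J2 has f-setter on 4)
b0 stroke→J1  (GY1 both-in/both-out from 1)
b5 stroke→I2  (only one flow-in slot at J1)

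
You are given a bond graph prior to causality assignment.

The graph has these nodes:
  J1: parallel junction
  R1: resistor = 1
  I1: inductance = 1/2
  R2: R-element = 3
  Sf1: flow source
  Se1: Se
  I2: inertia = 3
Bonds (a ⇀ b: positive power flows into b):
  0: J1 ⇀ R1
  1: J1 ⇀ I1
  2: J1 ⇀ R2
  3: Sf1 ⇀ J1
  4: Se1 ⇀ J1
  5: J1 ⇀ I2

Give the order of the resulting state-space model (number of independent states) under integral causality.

2  (I1, I2 all integral)

b3 →Sf1  (Sf1 fixes flow; stroke at Sf1)
b4 →J1  (Se1 fixes effort; stroke away)
b0 →R1  (J1: bond 4 brought effort, rest push out)
b1 →I1  (J1: bond 4 brought effort, rest push out)
b2 →R2  (common-e at J1 fixed by 4)
b5 →I2  (J1 effort already set via bond 4)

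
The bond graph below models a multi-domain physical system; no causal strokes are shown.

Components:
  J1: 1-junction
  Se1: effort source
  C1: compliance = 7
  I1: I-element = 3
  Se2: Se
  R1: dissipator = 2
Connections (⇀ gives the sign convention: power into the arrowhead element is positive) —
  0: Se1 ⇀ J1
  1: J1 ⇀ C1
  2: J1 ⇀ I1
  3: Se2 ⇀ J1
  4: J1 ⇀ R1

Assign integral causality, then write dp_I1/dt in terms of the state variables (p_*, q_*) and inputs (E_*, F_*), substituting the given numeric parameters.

dp_I1/dt = E_Se1 + E_Se2 - 2*p_I1/3 - q_C1/7

β0 →J1  (Se1 fixes effort; stroke away)
β3 →J1  (Se2 (Se) sets effort on bond)
β1 →J1  (prefer integral on C1)
β2 →I1  (I1 integral (f out))
β4 →J1  (J1 flow already set via bond 2)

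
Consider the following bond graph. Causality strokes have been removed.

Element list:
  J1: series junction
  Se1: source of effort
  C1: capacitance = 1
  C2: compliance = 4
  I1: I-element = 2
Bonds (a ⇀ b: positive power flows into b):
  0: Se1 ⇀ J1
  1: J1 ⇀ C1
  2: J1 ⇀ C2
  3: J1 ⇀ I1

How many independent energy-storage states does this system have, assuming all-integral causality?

3  (C1, C2, I1 all integral)

b0 stroke→J1  (source Se1 imposes e)
b1 stroke→J1  (C1 outputs effort q/C1)
b2 stroke→J1  (C2: C, integral causality)
b3 stroke→I1  (only one flow-in slot at J1)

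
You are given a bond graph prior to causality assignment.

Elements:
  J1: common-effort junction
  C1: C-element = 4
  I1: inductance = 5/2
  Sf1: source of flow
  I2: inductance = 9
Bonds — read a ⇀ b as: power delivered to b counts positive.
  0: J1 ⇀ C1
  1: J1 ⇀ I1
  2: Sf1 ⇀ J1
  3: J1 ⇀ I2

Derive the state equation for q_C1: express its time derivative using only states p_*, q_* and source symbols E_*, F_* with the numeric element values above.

bond 2 stroke at Sf1  (Sf1 fixes flow; stroke at Sf1)
bond 0 stroke at J1  (C1 integral (e out))
bond 1 stroke at I1  (common-e at J1 fixed by 0)
bond 3 stroke at I2  (J1: bond 0 brought effort, rest push out)

dq_C1/dt = F_Sf1 - 2*p_I1/5 - p_I2/9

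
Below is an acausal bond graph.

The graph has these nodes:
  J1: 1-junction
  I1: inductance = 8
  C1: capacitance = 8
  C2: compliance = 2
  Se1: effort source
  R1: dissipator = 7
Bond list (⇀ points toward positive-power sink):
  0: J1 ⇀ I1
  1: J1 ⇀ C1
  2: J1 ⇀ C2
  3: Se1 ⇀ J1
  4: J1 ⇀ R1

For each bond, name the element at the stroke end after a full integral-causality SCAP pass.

β0 stroke→I1
β1 stroke→J1
β2 stroke→J1
β3 stroke→J1
β4 stroke→J1

bond 3 |J1  (Se1 (Se) sets effort on bond)
bond 0 |I1  (I1 outputs flow p/I1)
bond 1 |J1  (J1 flow already set via bond 0)
bond 2 |J1  (J1: bond 0 brought flow, rest push out)
bond 4 |J1  (J1: bond 0 brought flow, rest push out)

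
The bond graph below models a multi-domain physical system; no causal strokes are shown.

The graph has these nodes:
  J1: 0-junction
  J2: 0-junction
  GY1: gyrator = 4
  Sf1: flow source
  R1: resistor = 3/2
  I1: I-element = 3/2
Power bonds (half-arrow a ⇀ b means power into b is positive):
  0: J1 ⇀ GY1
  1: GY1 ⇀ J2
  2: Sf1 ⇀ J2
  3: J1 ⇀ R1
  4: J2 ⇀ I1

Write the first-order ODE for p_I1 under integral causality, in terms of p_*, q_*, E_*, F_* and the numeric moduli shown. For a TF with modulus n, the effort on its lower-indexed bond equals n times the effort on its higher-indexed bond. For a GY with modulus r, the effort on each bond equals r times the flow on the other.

dp_I1/dt = 32*F_Sf1/3 - 64*p_I1/9

β2 stroke→Sf1  (Sf1 fixes flow; stroke at Sf1)
β4 stroke→I1  (I1: I, integral causality)
β1 stroke→J2  (J2: last free bond brings effort in)
β0 stroke→J1  (GY1 both-in/both-out from 1)
β3 stroke→R1  (J1: bond 0 brought effort, rest push out)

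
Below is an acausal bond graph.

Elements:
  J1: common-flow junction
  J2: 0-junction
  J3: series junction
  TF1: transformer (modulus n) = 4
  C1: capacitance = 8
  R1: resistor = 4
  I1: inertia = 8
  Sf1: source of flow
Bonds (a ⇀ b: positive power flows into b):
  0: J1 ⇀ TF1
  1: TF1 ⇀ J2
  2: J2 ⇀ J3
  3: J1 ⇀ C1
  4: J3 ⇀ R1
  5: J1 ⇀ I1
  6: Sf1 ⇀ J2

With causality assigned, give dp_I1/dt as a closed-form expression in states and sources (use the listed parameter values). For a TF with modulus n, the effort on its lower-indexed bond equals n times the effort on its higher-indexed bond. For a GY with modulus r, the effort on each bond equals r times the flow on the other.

bond 6 stroke→Sf1  (Sf1 (Sf) sets flow on bond)
bond 3 stroke→J1  (C1 integral (e out))
bond 5 stroke→I1  (I1: I, integral causality)
bond 0 stroke→J1  (J1: bond 5 brought flow, rest push out)
bond 1 stroke→TF1  (through TF1, causality passes straight; one stroke at TF1)
bond 2 stroke→J2  (J2 needs exactly one e-in)
bond 4 stroke→J3  (J3 flow already set via bond 2)

dp_I1/dt = -16*F_Sf1 - 8*p_I1 - q_C1/8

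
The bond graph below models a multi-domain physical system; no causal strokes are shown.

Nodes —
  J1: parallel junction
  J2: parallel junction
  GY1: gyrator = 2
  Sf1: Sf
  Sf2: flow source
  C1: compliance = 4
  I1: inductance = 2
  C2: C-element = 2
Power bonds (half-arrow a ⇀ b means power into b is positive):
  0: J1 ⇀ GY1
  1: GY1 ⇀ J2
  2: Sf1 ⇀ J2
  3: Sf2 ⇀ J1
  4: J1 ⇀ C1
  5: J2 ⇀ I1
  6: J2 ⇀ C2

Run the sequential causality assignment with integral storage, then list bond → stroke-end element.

#0 stroke at GY1
#1 stroke at GY1
#2 stroke at Sf1
#3 stroke at Sf2
#4 stroke at J1
#5 stroke at I1
#6 stroke at J2

β2 |Sf1  (Sf1 (Sf) sets flow on bond)
β3 |Sf2  (Sf2: flow source, stroke at near end)
β4 |J1  (C1 outputs effort q/C1)
β0 |GY1  (J1: bond 4 brought effort, rest push out)
β1 |GY1  (GY1 both-in/both-out from 0)
β5 |I1  (I1: I, integral causality)
β6 |J2  (closing 0-jn rule on J2)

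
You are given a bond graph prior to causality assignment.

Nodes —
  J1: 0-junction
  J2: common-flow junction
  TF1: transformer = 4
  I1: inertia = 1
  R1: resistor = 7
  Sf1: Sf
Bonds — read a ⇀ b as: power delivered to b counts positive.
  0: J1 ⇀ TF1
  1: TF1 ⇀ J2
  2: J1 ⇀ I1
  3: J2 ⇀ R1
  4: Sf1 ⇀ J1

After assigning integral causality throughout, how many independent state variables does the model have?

b4 stroke at Sf1  (Sf1 fixes flow; stroke at Sf1)
b2 stroke at I1  (I1: I, integral causality)
b0 stroke at J1  (J1 needs exactly one e-in)
b1 stroke at TF1  (TF TF1: opposite of bond 0)
b3 stroke at J2  (J2 flow already set via bond 1)

1  (I1 all integral)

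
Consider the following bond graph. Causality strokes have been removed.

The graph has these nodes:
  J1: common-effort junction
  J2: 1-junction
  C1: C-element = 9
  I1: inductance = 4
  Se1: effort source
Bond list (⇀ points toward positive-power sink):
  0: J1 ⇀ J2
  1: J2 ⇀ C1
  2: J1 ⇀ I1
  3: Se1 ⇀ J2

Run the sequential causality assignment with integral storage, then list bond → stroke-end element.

bond 0 stroke→J1
bond 1 stroke→J2
bond 2 stroke→I1
bond 3 stroke→J2

#3 stroke at J2  (Se1 (Se) sets effort on bond)
#1 stroke at J2  (C1 outputs effort q/C1)
#0 stroke at J1  (J2: last free bond brings flow in)
#2 stroke at I1  (J1: bond 0 brought effort, rest push out)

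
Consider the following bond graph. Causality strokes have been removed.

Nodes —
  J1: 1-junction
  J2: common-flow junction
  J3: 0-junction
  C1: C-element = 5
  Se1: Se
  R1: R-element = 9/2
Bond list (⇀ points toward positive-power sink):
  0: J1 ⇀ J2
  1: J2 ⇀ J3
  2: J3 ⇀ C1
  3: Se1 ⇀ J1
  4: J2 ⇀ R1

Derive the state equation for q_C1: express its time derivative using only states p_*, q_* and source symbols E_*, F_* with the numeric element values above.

bond 3 →J1  (Se1: effort source, stroke at far end)
bond 0 →J2  (J1 needs exactly one f-in)
bond 2 →J3  (C1 outputs effort q/C1)
bond 1 →J2  (J3 effort already set via bond 2)
bond 4 →R1  (only one flow-in slot at J2)

dq_C1/dt = 2*E_Se1/9 - 2*q_C1/45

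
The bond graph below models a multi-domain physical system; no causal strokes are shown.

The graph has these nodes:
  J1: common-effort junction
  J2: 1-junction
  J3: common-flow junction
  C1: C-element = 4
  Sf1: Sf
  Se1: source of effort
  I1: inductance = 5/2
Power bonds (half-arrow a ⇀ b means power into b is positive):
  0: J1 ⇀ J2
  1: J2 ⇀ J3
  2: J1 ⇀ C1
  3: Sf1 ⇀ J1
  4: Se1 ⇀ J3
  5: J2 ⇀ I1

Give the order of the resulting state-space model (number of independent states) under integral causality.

2  (C1, I1 all integral)

β3 →Sf1  (Sf1 (Sf) sets flow on bond)
β4 →J3  (source Se1 imposes e)
β1 →J2  (only one flow-in slot at J3)
β2 →J1  (C1: C, integral causality)
β0 →J2  (0-jn J1 has e-setter on 2)
β5 →I1  (J2 needs exactly one f-in)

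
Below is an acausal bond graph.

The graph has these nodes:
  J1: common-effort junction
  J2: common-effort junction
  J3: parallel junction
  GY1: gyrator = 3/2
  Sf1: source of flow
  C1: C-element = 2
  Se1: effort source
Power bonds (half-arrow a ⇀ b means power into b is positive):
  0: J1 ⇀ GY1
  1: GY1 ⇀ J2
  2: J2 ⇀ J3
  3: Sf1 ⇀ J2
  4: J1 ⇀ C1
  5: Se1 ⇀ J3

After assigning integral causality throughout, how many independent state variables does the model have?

1  (C1 all integral)

#3 stroke→Sf1  (Sf1: flow source, stroke at near end)
#5 stroke→J3  (source Se1 imposes e)
#2 stroke→J2  (common-e at J3 fixed by 5)
#1 stroke→GY1  (common-e at J2 fixed by 2)
#0 stroke→GY1  (GY GY1: same side as bond 1)
#4 stroke→J1  (closing 0-jn rule on J1)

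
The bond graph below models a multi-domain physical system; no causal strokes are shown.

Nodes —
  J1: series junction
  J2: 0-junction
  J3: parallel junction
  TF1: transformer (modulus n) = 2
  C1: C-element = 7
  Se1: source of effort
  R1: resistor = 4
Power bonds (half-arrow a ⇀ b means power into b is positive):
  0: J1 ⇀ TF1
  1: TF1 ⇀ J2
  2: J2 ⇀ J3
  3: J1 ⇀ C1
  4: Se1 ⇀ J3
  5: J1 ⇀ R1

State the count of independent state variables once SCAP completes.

bond 4 |J3  (Se1 (Se) sets effort on bond)
bond 2 |J2  (J3 effort already set via bond 4)
bond 1 |TF1  (0-jn J2 has e-setter on 2)
bond 0 |J1  (TF1: transformer flips bond 1)
bond 3 |J1  (prefer integral on C1)
bond 5 |R1  (closing 1-jn rule on J1)

1  (C1 all integral)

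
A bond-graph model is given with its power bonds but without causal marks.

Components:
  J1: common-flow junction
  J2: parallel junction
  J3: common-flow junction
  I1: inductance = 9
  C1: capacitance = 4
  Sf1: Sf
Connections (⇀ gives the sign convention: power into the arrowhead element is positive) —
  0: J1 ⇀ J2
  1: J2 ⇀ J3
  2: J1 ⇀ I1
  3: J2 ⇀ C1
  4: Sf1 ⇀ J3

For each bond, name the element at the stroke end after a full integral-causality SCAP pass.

β0 stroke→J1
β1 stroke→J3
β2 stroke→I1
β3 stroke→J2
β4 stroke→Sf1

#4 stroke→Sf1  (Sf1: flow source, stroke at near end)
#1 stroke→J3  (1-jn J3 has f-setter on 4)
#2 stroke→I1  (I1: I, integral causality)
#0 stroke→J1  (J1 flow already set via bond 2)
#3 stroke→J2  (J2 needs exactly one e-in)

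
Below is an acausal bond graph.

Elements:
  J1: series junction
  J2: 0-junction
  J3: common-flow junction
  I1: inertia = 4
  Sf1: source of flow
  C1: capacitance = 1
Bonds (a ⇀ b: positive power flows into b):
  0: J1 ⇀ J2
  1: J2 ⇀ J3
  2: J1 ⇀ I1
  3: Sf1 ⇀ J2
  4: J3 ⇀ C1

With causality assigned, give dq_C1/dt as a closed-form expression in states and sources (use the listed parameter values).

#3 →Sf1  (Sf1 fixes flow; stroke at Sf1)
#2 →I1  (I1 integral (f out))
#0 →J1  (1-jn J1 has f-setter on 2)
#1 →J2  (only one effort-in slot at J2)
#4 →J3  (J3: bond 1 brought flow, rest push out)

dq_C1/dt = F_Sf1 + p_I1/4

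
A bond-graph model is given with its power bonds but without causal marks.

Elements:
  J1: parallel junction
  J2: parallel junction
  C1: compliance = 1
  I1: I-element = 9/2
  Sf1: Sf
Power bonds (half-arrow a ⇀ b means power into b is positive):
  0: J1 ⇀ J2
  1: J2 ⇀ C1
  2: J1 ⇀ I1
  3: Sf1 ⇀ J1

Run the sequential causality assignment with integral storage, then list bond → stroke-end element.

#0 stroke→J1
#1 stroke→J2
#2 stroke→I1
#3 stroke→Sf1

bond 3 |Sf1  (Sf1 (Sf) sets flow on bond)
bond 1 |J2  (C1: C, integral causality)
bond 0 |J1  (common-e at J2 fixed by 1)
bond 2 |I1  (0-jn J1 has e-setter on 0)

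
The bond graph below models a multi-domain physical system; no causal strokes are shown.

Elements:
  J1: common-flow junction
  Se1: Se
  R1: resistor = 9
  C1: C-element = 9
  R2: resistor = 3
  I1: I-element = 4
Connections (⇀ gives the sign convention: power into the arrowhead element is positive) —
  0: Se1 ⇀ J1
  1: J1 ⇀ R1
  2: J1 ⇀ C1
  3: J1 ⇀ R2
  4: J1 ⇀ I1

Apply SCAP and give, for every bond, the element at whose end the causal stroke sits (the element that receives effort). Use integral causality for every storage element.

b0 stroke at J1  (Se1 (Se) sets effort on bond)
b2 stroke at J1  (C1 integral (e out))
b4 stroke at I1  (prefer integral on I1)
b1 stroke at J1  (1-jn J1 has f-setter on 4)
b3 stroke at J1  (common-f at J1 fixed by 4)

#0 stroke at J1
#1 stroke at J1
#2 stroke at J1
#3 stroke at J1
#4 stroke at I1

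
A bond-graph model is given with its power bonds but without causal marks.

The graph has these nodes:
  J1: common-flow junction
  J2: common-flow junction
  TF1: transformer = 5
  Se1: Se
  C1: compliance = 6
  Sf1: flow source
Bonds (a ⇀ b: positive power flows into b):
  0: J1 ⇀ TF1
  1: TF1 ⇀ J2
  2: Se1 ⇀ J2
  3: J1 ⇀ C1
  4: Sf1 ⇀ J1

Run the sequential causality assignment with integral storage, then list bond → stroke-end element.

β2 |J2  (source Se1 imposes e)
β4 |Sf1  (Sf1: flow source, stroke at near end)
β0 |J1  (common-f at J1 fixed by 4)
β3 |J1  (common-f at J1 fixed by 4)
β1 |TF1  (J2 needs exactly one f-in)

β0 stroke at J1
β1 stroke at TF1
β2 stroke at J2
β3 stroke at J1
β4 stroke at Sf1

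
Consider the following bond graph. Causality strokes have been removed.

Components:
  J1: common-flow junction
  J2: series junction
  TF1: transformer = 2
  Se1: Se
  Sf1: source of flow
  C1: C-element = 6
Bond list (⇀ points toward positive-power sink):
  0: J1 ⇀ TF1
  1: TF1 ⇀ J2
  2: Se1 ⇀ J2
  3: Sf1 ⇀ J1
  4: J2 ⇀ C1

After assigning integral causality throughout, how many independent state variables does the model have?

β2 |J2  (source Se1 imposes e)
β3 |Sf1  (Sf1: flow source, stroke at near end)
β0 |J1  (common-f at J1 fixed by 3)
β1 |TF1  (TF1 one-in-one-out from 0)
β4 |J2  (common-f at J2 fixed by 1)

1  (C1 all integral)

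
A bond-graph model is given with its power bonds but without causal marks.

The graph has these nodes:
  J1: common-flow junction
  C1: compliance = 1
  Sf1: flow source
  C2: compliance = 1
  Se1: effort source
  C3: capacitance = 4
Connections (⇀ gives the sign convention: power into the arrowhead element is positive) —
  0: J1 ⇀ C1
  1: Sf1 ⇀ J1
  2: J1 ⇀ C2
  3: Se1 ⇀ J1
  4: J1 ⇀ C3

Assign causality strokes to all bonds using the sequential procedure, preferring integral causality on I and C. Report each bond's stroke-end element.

bond 1 stroke at Sf1  (Sf1: flow source, stroke at near end)
bond 3 stroke at J1  (source Se1 imposes e)
bond 0 stroke at J1  (J1: bond 1 brought flow, rest push out)
bond 2 stroke at J1  (1-jn J1 has f-setter on 1)
bond 4 stroke at J1  (J1: bond 1 brought flow, rest push out)

β0 |J1
β1 |Sf1
β2 |J1
β3 |J1
β4 |J1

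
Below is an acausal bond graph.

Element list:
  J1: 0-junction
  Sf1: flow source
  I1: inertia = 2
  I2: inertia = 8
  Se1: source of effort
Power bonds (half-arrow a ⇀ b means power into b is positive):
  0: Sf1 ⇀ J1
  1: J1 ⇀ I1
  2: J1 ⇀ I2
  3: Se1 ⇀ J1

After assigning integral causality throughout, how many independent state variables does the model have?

b0 |Sf1  (Sf1 (Sf) sets flow on bond)
b3 |J1  (Se1 fixes effort; stroke away)
b1 |I1  (common-e at J1 fixed by 3)
b2 |I2  (0-jn J1 has e-setter on 3)

2  (I1, I2 all integral)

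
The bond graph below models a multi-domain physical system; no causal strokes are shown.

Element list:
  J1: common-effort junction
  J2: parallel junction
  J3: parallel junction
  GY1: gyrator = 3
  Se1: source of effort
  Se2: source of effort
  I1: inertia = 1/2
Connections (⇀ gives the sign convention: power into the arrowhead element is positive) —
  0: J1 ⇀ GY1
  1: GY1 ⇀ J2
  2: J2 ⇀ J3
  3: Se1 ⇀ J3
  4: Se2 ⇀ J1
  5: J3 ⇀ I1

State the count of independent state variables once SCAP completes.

bond 3 |J3  (Se1: effort source, stroke at far end)
bond 4 |J1  (Se2 fixes effort; stroke away)
bond 0 |GY1  (J1 effort already set via bond 4)
bond 2 |J2  (0-jn J3 has e-setter on 3)
bond 5 |I1  (J3 effort already set via bond 3)
bond 1 |GY1  (GY1 both-in/both-out from 0)

1  (I1 all integral)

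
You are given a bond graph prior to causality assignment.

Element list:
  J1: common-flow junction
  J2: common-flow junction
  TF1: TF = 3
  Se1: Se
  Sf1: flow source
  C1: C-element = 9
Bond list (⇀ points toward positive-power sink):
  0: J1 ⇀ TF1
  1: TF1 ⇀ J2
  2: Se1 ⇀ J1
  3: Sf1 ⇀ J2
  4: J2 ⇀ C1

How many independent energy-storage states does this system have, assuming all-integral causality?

1  (C1 all integral)

bond 2 →J1  (Se1 (Se) sets effort on bond)
bond 3 →Sf1  (Sf1 fixes flow; stroke at Sf1)
bond 0 →TF1  (J1 needs exactly one f-in)
bond 1 →J2  (J2: bond 3 brought flow, rest push out)
bond 4 →J2  (J2 flow already set via bond 3)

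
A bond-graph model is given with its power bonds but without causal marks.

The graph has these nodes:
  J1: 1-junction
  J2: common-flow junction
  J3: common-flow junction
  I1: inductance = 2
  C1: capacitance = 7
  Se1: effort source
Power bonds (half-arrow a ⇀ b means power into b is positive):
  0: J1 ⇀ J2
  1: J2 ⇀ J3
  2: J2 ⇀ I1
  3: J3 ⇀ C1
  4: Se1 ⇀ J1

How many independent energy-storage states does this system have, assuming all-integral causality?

2  (C1, I1 all integral)

#4 stroke→J1  (source Se1 imposes e)
#0 stroke→J2  (J1 needs exactly one f-in)
#2 stroke→I1  (I1: I, integral causality)
#1 stroke→J2  (1-jn J2 has f-setter on 2)
#3 stroke→J3  (common-f at J3 fixed by 1)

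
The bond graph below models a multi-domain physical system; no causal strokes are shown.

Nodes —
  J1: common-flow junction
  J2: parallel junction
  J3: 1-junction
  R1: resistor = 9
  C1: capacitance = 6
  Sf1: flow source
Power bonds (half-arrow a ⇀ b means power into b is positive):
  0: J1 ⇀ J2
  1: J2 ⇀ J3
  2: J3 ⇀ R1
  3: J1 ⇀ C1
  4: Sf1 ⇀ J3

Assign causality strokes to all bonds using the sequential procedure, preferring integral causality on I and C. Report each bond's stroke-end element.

β0 |J2
β1 |J3
β2 |J3
β3 |J1
β4 |Sf1

#4 stroke→Sf1  (Sf1 fixes flow; stroke at Sf1)
#1 stroke→J3  (1-jn J3 has f-setter on 4)
#2 stroke→J3  (common-f at J3 fixed by 4)
#0 stroke→J2  (J2 needs exactly one e-in)
#3 stroke→J1  (J1: bond 0 brought flow, rest push out)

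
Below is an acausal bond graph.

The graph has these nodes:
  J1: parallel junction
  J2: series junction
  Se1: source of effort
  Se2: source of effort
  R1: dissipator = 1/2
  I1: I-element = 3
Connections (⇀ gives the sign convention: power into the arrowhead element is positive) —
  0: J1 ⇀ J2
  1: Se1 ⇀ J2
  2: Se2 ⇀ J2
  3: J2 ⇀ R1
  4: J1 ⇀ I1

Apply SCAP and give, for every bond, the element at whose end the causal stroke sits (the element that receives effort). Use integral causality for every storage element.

β0 stroke at J1
β1 stroke at J2
β2 stroke at J2
β3 stroke at J2
β4 stroke at I1

#1 →J2  (Se1 (Se) sets effort on bond)
#2 →J2  (Se2 fixes effort; stroke away)
#4 →I1  (I1 integral (f out))
#0 →J1  (J1: last free bond brings effort in)
#3 →J2  (J2: bond 0 brought flow, rest push out)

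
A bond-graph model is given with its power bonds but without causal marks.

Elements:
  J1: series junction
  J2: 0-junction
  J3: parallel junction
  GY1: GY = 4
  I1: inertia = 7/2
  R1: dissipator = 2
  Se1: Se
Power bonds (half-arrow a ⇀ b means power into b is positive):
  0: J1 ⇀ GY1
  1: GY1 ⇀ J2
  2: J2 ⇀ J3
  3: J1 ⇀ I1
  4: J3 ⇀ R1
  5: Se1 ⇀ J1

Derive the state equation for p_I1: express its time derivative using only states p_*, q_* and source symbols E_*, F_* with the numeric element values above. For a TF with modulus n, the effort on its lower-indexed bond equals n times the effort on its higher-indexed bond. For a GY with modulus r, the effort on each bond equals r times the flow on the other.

bond 5 stroke at J1  (Se1 (Se) sets effort on bond)
bond 3 stroke at I1  (I1: I, integral causality)
bond 0 stroke at J1  (common-f at J1 fixed by 3)
bond 1 stroke at J2  (through GY1, causality inverts; strokes same side of GY1)
bond 2 stroke at J3  (J2 effort already set via bond 1)
bond 4 stroke at R1  (J3: bond 2 brought effort, rest push out)

dp_I1/dt = E_Se1 - 16*p_I1/7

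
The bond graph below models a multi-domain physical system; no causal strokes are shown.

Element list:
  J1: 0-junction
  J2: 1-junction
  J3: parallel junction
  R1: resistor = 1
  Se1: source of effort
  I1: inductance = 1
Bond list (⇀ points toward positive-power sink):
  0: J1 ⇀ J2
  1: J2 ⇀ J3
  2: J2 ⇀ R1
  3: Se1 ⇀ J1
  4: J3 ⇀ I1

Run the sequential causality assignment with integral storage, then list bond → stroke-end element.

bond 0 stroke at J2
bond 1 stroke at J3
bond 2 stroke at J2
bond 3 stroke at J1
bond 4 stroke at I1

#3 |J1  (source Se1 imposes e)
#0 |J2  (J1: bond 3 brought effort, rest push out)
#4 |I1  (prefer integral on I1)
#1 |J3  (only one effort-in slot at J3)
#2 |J2  (J2 flow already set via bond 1)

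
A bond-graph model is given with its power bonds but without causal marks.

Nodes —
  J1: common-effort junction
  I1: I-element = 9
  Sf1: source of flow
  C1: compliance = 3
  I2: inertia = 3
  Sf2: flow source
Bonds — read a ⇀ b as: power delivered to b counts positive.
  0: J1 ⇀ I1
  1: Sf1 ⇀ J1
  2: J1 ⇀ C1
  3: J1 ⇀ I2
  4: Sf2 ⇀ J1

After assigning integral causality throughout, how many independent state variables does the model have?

b1 →Sf1  (Sf1 (Sf) sets flow on bond)
b4 →Sf2  (source Sf2 imposes f)
b0 →I1  (prefer integral on I1)
b2 →J1  (prefer integral on C1)
b3 →I2  (J1 effort already set via bond 2)

3  (C1, I1, I2 all integral)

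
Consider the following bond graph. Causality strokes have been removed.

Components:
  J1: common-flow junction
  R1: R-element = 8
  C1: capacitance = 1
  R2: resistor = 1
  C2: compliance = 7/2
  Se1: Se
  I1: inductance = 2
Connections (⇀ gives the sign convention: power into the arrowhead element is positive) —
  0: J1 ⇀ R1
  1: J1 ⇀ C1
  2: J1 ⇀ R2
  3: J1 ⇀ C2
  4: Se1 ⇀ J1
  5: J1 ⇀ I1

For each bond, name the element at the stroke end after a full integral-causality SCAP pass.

bond 0 |J1
bond 1 |J1
bond 2 |J1
bond 3 |J1
bond 4 |J1
bond 5 |I1

#4 |J1  (Se1 (Se) sets effort on bond)
#1 |J1  (C1 integral (e out))
#3 |J1  (C2: C, integral causality)
#5 |I1  (I1: I, integral causality)
#0 |J1  (common-f at J1 fixed by 5)
#2 |J1  (1-jn J1 has f-setter on 5)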